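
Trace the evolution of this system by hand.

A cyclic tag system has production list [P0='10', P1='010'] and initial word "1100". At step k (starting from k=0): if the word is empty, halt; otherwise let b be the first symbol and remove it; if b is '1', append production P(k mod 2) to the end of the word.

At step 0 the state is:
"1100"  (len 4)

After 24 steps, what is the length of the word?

k=0  "1100"  (len 4)
k=1  "10010"  (len 5)
k=2  "0010010"  (len 7)
k=3  "010010"  (len 6)
k=4  "10010"  (len 5)
k=5  "001010"  (len 6)
k=6  "01010"  (len 5)
k=7  "1010"  (len 4)
k=8  "010010"  (len 6)
k=9  "10010"  (len 5)
k=10  "0010010"  (len 7)
k=11  "010010"  (len 6)
k=12  "10010"  (len 5)
k=13  "001010"  (len 6)
k=14  "01010"  (len 5)
k=15  "1010"  (len 4)
k=16  "010010"  (len 6)
k=17  "10010"  (len 5)
k=18  "0010010"  (len 7)
k=19  "010010"  (len 6)
k=20  "10010"  (len 5)
k=21  "001010"  (len 6)
k=22  "01010"  (len 5)
k=23  "1010"  (len 4)
k=24  "010010"  (len 6)

6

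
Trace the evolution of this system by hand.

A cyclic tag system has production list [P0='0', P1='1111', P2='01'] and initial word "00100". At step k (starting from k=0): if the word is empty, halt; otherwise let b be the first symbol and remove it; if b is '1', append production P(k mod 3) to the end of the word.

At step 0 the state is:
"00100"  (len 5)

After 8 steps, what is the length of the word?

0

gen 0: "00100"  (len 5)
gen 1: "0100"  (len 4)
gen 2: "100"  (len 3)
gen 3: "0001"  (len 4)
gen 4: "001"  (len 3)
gen 5: "01"  (len 2)
gen 6: "1"  (len 1)
gen 7: "0"  (len 1)
gen 8: (halted — word empty)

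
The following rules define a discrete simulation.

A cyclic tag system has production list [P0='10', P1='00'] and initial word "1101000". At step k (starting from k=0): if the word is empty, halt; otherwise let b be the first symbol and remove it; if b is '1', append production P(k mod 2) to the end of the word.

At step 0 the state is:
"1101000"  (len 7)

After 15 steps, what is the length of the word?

0

gen 0: "1101000"  (len 7)
gen 1: "10100010"  (len 8)
gen 2: "010001000"  (len 9)
gen 3: "10001000"  (len 8)
gen 4: "000100000"  (len 9)
gen 5: "00100000"  (len 8)
gen 6: "0100000"  (len 7)
gen 7: "100000"  (len 6)
gen 8: "0000000"  (len 7)
gen 9: "000000"  (len 6)
gen 10: "00000"  (len 5)
gen 11: "0000"  (len 4)
gen 12: "000"  (len 3)
gen 13: "00"  (len 2)
gen 14: "0"  (len 1)
gen 15: (halted — word empty)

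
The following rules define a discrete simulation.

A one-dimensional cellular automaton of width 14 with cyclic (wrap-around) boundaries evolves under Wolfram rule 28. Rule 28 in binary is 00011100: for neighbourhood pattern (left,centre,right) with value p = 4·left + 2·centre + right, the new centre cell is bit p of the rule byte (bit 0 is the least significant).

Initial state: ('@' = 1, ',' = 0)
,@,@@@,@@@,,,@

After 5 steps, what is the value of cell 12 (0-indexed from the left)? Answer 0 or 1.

[0] ,@,@@@,@@@,,,@
[1] ,@,@,,,@,,@,,@
[2] ,@,@@,,@@,@@,@
[3] ,@,@,@,@,,@,,@
[4] ,@,@,@,@@,@@,@
[5] ,@,@,@,@,,@,,@

0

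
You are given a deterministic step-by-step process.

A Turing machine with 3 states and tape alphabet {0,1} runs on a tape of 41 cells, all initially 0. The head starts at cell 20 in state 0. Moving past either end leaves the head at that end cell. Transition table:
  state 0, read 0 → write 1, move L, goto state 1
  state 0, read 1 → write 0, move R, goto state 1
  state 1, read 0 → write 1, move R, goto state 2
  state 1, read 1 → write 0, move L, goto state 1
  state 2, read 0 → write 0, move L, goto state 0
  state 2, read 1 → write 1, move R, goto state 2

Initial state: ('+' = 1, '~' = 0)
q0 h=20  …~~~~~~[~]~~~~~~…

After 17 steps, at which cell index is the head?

k=0  q0 h=20  …~~~~~~[~]~~~~~~…
k=1  q1 h=19  …~~~~~~[~]+~~~~~…
k=2  q2 h=20  …~~~~~+[+]~~~~~~…
k=3  q2 h=21  …~~~~++[~]~~~~~~…
k=4  q0 h=20  …~~~~~+[+]~~~~~~…
k=5  q1 h=21  …~~~~+~[~]~~~~~~…
k=6  q2 h=22  …~~~+~+[~]~~~~~~…
k=7  q0 h=21  …~~~~+~[+]~~~~~~…
k=8  q1 h=22  …~~~+~~[~]~~~~~~…
k=9  q2 h=23  …~~+~~+[~]~~~~~~…
k=10  q0 h=22  …~~~+~~[+]~~~~~~…
k=11  q1 h=23  …~~+~~~[~]~~~~~~…
k=12  q2 h=24  …~+~~~+[~]~~~~~~…
k=13  q0 h=23  …~~+~~~[+]~~~~~~…
k=14  q1 h=24  …~+~~~~[~]~~~~~~…
k=15  q2 h=25  …+~~~~+[~]~~~~~~…
k=16  q0 h=24  …~+~~~~[+]~~~~~~…
k=17  q1 h=25  …+~~~~~[~]~~~~~~…

25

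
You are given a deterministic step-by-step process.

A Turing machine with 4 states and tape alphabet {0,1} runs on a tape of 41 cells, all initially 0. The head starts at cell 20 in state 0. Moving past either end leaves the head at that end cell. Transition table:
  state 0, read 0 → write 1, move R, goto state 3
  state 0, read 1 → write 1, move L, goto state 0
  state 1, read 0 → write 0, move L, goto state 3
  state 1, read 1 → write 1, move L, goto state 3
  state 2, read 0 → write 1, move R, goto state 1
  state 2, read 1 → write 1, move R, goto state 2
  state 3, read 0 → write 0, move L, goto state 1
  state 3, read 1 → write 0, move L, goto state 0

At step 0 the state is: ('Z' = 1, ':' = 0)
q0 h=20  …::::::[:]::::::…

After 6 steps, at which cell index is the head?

16

step 0: q0 h=20  …::::::[:]::::::…
step 1: q3 h=21  …:::::Z[:]::::::…
step 2: q1 h=20  …::::::[Z]::::::…
step 3: q3 h=19  …::::::[:]Z:::::…
step 4: q1 h=18  …::::::[:]:Z::::…
step 5: q3 h=17  …::::::[:]::Z:::…
step 6: q1 h=16  …::::::[:]:::Z::…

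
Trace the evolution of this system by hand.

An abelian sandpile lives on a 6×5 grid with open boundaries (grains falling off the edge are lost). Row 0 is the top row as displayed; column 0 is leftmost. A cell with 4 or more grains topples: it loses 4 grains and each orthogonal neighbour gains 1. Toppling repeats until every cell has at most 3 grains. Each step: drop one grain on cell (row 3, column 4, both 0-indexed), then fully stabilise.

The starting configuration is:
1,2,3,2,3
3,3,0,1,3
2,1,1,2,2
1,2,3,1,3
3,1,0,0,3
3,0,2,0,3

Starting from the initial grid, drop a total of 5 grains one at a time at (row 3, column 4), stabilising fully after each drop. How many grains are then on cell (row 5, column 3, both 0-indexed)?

step 0: 1,2,3,2,3
3,3,0,1,3
2,1,1,2,2
1,2,3,1,3
3,1,0,0,3
3,0,2,0,3
step 1: 1,2,3,2,3
3,3,0,1,3
2,1,1,2,3
1,2,3,2,1
3,1,0,1,1
3,0,2,1,0
step 2: 1,2,3,2,3
3,3,0,1,3
2,1,1,2,3
1,2,3,2,2
3,1,0,1,1
3,0,2,1,0
step 3: 1,2,3,2,3
3,3,0,1,3
2,1,1,2,3
1,2,3,2,3
3,1,0,1,1
3,0,2,1,0
step 4: 1,2,3,3,0
3,3,0,2,1
2,1,1,3,1
1,2,3,3,1
3,1,0,1,2
3,0,2,1,0
step 5: 1,2,3,3,0
3,3,0,2,1
2,1,1,3,1
1,2,3,3,2
3,1,0,1,2
3,0,2,1,0

1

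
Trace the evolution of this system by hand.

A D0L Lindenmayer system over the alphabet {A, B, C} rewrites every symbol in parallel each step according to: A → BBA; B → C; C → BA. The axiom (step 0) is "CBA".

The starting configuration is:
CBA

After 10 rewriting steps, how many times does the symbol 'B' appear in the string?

653

k=0  CBA
k=1  BACBBA
k=2  CBBABACCBBA
k=3  BACCBBACBBABABACCBBA
k=4  CBBABABACCBBABACCBBACBBACBBABABACCBBA
k=5  BACCBBACBBACBBABABACCBBACBBABABACCBBABACCBBABACCBBACBBACBBABABACCBBA
k=6  CBBABABACCBBABACCBBABACCBBACBBACBBABABACCBBABACCBBACBBACBB…ACBBABABACCBBACBBABABACCBBABACCBBABACCBBACBBACBBABABACCBBA  (len 125)
k=7  BACCBBACBBACBBABABACCBBACBBABABACCBBACBBABABACCBBABACCBBAB…ACBBABABACCBBACBBABABACCBBABACCBBABACCBBACBBACBBABABACCBBA  (len 230)
k=8  CBBABABACCBBABACCBBABACCBBACBBACBBABABACCBBABACCBBACBBACBB…ACBBABABACCBBACBBABABACCBBABACCBBABACCBBACBBACBBABABACCBBA  (len 423)
k=9  BACCBBACBBACBBABABACCBBACBBABABACCBBACBBABABACCBBABACCBBAB…ACBBABABACCBBACBBABABACCBBABACCBBABACCBBACBBACBBABABACCBBA  (len 778)
k=10  CBBABABACCBBABACCBBABACCBBACBBACBBABABACCBBABACCBBACBBACBB…ACBBABABACCBBACBBABABACCBBABACCBBABACCBBACBBACBBABABACCBBA  (len 1431)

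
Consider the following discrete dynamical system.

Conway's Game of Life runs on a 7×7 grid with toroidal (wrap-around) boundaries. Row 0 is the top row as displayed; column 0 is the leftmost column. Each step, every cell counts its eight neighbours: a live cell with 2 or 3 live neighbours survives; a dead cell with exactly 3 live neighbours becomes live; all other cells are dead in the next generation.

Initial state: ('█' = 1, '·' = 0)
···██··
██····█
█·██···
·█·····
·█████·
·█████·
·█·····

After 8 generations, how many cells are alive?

11

t=0: ···██··
██····█
█·██···
·█·····
·█████·
·█████·
·█·····
t=1: ·██····
██··█·█
··█···█
█······
█····█·
█····█·
·█···█·
t=2: ··█··██
···█·██
·····██
██·····
██·····
██··██·
███···█
t=3: ··███··
█······
····██·
·█·····
··█····
·····█·
··███··
t=4: ·██·█··
·····█·
·······
·······
·······
··█·█··
··█··█·
t=5: ·█████·
·······
·······
·······
·······
···█···
··█·██·
t=6: ·██··█·
··███··
·······
·······
·······
···██··
·█···█·
t=7: ·█···█·
·████··
···█···
·······
·······
····█··
·█·█·█·
t=8: ██···█·
·█·██··
···██··
·······
·······
····█··
··█··█·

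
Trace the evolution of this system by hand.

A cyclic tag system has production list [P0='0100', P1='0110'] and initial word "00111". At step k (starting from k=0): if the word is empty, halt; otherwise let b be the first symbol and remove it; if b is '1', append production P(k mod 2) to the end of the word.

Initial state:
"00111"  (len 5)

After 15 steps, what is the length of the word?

0) "00111"  (len 5)
1) "0111"  (len 4)
2) "111"  (len 3)
3) "110100"  (len 6)
4) "101000110"  (len 9)
5) "010001100100"  (len 12)
6) "10001100100"  (len 11)
7) "00011001000100"  (len 14)
8) "0011001000100"  (len 13)
9) "011001000100"  (len 12)
10) "11001000100"  (len 11)
11) "10010001000100"  (len 14)
12) "00100010001000110"  (len 17)
13) "0100010001000110"  (len 16)
14) "100010001000110"  (len 15)
15) "000100010001100100"  (len 18)

18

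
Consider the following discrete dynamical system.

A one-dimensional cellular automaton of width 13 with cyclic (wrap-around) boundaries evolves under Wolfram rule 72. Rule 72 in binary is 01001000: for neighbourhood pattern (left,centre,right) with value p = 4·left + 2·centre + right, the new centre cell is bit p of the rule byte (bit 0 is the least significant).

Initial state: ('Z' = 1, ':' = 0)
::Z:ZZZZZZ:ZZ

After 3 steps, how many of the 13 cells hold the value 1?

2

step 0: ::Z:ZZZZZZ:ZZ
step 1: ::::Z::::Z:ZZ
step 2: :::::::::::ZZ
step 3: :::::::::::ZZ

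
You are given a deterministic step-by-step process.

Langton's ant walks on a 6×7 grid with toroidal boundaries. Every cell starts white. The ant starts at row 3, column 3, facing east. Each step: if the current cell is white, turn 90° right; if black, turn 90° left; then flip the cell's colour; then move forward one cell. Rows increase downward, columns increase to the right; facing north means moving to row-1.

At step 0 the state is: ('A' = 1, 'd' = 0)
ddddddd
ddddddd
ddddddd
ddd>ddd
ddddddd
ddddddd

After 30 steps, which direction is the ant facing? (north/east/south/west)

east

gen 0: ddddddd
ddddddd
ddddddd
ddd>ddd
ddddddd
ddddddd
gen 1: ddddddd
ddddddd
ddddddd
dddAddd
dddvddd
ddddddd
gen 2: ddddddd
ddddddd
ddddddd
dddAddd
dd<Addd
ddddddd
gen 3: ddddddd
ddddddd
ddddddd
dd^Addd
ddAAddd
ddddddd
gen 4: ddddddd
ddddddd
ddddddd
ddA>ddd
ddAAddd
ddddddd
gen 5: ddddddd
ddddddd
ddd^ddd
ddAdddd
ddAAddd
ddddddd
gen 6: ddddddd
ddddddd
dddA>dd
ddAdddd
ddAAddd
ddddddd
gen 7: ddddddd
ddddddd
dddAAdd
ddAdvdd
ddAAddd
ddddddd
gen 8: ddddddd
ddddddd
dddAAdd
ddA<Add
ddAAddd
ddddddd
gen 9: ddddddd
ddddddd
ddd^Add
ddAAAdd
ddAAddd
ddddddd
gen 10: ddddddd
ddddddd
dd<dAdd
ddAAAdd
ddAAddd
ddddddd
gen 11: ddddddd
dd^dddd
ddAdAdd
ddAAAdd
ddAAddd
ddddddd
gen 12: ddddddd
ddA>ddd
ddAdAdd
ddAAAdd
ddAAddd
ddddddd
gen 13: ddddddd
ddAAddd
ddAvAdd
ddAAAdd
ddAAddd
ddddddd
gen 14: ddddddd
ddAAddd
dd<AAdd
ddAAAdd
ddAAddd
ddddddd
gen 15: ddddddd
ddAAddd
dddAAdd
ddvAAdd
ddAAddd
ddddddd
gen 16: ddddddd
ddAAddd
dddAAdd
ddd>Add
ddAAddd
ddddddd
gen 17: ddddddd
ddAAddd
ddd^Add
ddddAdd
ddAAddd
ddddddd
gen 18: ddddddd
ddAAddd
dd<dAdd
ddddAdd
ddAAddd
ddddddd
gen 19: ddddddd
dd^Addd
ddAdAdd
ddddAdd
ddAAddd
ddddddd
gen 20: ddddddd
d<dAddd
ddAdAdd
ddddAdd
ddAAddd
ddddddd
gen 21: d^ddddd
dAdAddd
ddAdAdd
ddddAdd
ddAAddd
ddddddd
gen 22: dA>dddd
dAdAddd
ddAdAdd
ddddAdd
ddAAddd
ddddddd
gen 23: dAAdddd
dAvAddd
ddAdAdd
ddddAdd
ddAAddd
ddddddd
gen 24: dAAdddd
d<AAddd
ddAdAdd
ddddAdd
ddAAddd
ddddddd
gen 25: dAAdddd
ddAAddd
dvAdAdd
ddddAdd
ddAAddd
ddddddd
gen 26: dAAdddd
ddAAddd
<AAdAdd
ddddAdd
ddAAddd
ddddddd
gen 27: dAAdddd
^dAAddd
AAAdAdd
ddddAdd
ddAAddd
ddddddd
gen 28: dAAdddd
A>AAddd
AAAdAdd
ddddAdd
ddAAddd
ddddddd
gen 29: dAAdddd
AAAAddd
AvAdAdd
ddddAdd
ddAAddd
ddddddd
gen 30: dAAdddd
AAAAddd
Ad>dAdd
ddddAdd
ddAAddd
ddddddd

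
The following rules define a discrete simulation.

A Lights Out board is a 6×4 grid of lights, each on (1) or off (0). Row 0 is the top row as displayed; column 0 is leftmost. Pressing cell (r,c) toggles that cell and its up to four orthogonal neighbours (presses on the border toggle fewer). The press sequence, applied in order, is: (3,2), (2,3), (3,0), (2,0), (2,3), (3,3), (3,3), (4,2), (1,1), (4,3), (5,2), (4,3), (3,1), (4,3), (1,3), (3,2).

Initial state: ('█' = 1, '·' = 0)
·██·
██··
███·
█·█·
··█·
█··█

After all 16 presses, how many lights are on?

[0] ·██·
██··
███·
█·█·
··█·
█··█
[1] ·██·
██··
██··
██·█
····
█··█
[2] ·██·
██·█
████
██··
····
█··█
[3] ·██·
██·█
·███
····
█···
█··█
[4] ·██·
·█·█
█·██
█···
█···
█··█
[5] ·██·
·█··
█···
█··█
█···
█··█
[6] ·██·
·█··
█··█
█·█·
█··█
█··█
[7] ·██·
·█··
█···
█··█
█···
█··█
[8] ·██·
·█··
█···
█·██
████
█·██
[9] ··█·
█·█·
██··
█·██
████
█·██
[10] ··█·
█·█·
██··
█·█·
██··
█·█·
[11] ··█·
█·█·
██··
█·█·
███·
██·█
[12] ··█·
█·█·
██··
█·██
██·█
██··
[13] ··█·
█·█·
█···
·█·█
█··█
██··
[14] ··█·
█·█·
█···
·█··
█·█·
██·█
[15] ··██
█··█
█··█
·█··
█·█·
██·█
[16] ··██
█··█
█·██
··██
█···
██·█

13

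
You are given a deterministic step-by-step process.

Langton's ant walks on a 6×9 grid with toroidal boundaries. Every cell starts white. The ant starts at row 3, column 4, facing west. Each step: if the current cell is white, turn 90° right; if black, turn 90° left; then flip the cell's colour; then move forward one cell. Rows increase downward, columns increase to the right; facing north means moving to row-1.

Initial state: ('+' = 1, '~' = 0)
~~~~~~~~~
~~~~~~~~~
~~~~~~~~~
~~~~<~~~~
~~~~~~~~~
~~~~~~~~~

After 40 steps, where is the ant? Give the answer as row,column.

gen 0: ~~~~~~~~~
~~~~~~~~~
~~~~~~~~~
~~~~<~~~~
~~~~~~~~~
~~~~~~~~~
gen 1: ~~~~~~~~~
~~~~~~~~~
~~~~^~~~~
~~~~+~~~~
~~~~~~~~~
~~~~~~~~~
gen 2: ~~~~~~~~~
~~~~~~~~~
~~~~+>~~~
~~~~+~~~~
~~~~~~~~~
~~~~~~~~~
gen 3: ~~~~~~~~~
~~~~~~~~~
~~~~++~~~
~~~~+v~~~
~~~~~~~~~
~~~~~~~~~
gen 4: ~~~~~~~~~
~~~~~~~~~
~~~~++~~~
~~~~<+~~~
~~~~~~~~~
~~~~~~~~~
gen 5: ~~~~~~~~~
~~~~~~~~~
~~~~++~~~
~~~~~+~~~
~~~~v~~~~
~~~~~~~~~
gen 6: ~~~~~~~~~
~~~~~~~~~
~~~~++~~~
~~~~~+~~~
~~~<+~~~~
~~~~~~~~~
gen 7: ~~~~~~~~~
~~~~~~~~~
~~~~++~~~
~~~^~+~~~
~~~++~~~~
~~~~~~~~~
gen 8: ~~~~~~~~~
~~~~~~~~~
~~~~++~~~
~~~+>+~~~
~~~++~~~~
~~~~~~~~~
gen 9: ~~~~~~~~~
~~~~~~~~~
~~~~++~~~
~~~+++~~~
~~~+v~~~~
~~~~~~~~~
gen 10: ~~~~~~~~~
~~~~~~~~~
~~~~++~~~
~~~+++~~~
~~~+~>~~~
~~~~~~~~~
gen 11: ~~~~~~~~~
~~~~~~~~~
~~~~++~~~
~~~+++~~~
~~~+~+~~~
~~~~~v~~~
gen 12: ~~~~~~~~~
~~~~~~~~~
~~~~++~~~
~~~+++~~~
~~~+~+~~~
~~~~<+~~~
gen 13: ~~~~~~~~~
~~~~~~~~~
~~~~++~~~
~~~+++~~~
~~~+^+~~~
~~~~++~~~
gen 14: ~~~~~~~~~
~~~~~~~~~
~~~~++~~~
~~~+++~~~
~~~++>~~~
~~~~++~~~
gen 15: ~~~~~~~~~
~~~~~~~~~
~~~~++~~~
~~~++^~~~
~~~++~~~~
~~~~++~~~
gen 16: ~~~~~~~~~
~~~~~~~~~
~~~~++~~~
~~~+<~~~~
~~~++~~~~
~~~~++~~~
gen 17: ~~~~~~~~~
~~~~~~~~~
~~~~++~~~
~~~+~~~~~
~~~+v~~~~
~~~~++~~~
gen 18: ~~~~~~~~~
~~~~~~~~~
~~~~++~~~
~~~+~~~~~
~~~+~>~~~
~~~~++~~~
gen 19: ~~~~~~~~~
~~~~~~~~~
~~~~++~~~
~~~+~~~~~
~~~+~+~~~
~~~~+v~~~
gen 20: ~~~~~~~~~
~~~~~~~~~
~~~~++~~~
~~~+~~~~~
~~~+~+~~~
~~~~+~>~~
gen 21: ~~~~~~v~~
~~~~~~~~~
~~~~++~~~
~~~+~~~~~
~~~+~+~~~
~~~~+~+~~
gen 22: ~~~~~<+~~
~~~~~~~~~
~~~~++~~~
~~~+~~~~~
~~~+~+~~~
~~~~+~+~~
gen 23: ~~~~~++~~
~~~~~~~~~
~~~~++~~~
~~~+~~~~~
~~~+~+~~~
~~~~+^+~~
gen 24: ~~~~~++~~
~~~~~~~~~
~~~~++~~~
~~~+~~~~~
~~~+~+~~~
~~~~++>~~
gen 25: ~~~~~++~~
~~~~~~~~~
~~~~++~~~
~~~+~~~~~
~~~+~+^~~
~~~~++~~~
gen 26: ~~~~~++~~
~~~~~~~~~
~~~~++~~~
~~~+~~~~~
~~~+~++>~
~~~~++~~~
gen 27: ~~~~~++~~
~~~~~~~~~
~~~~++~~~
~~~+~~~~~
~~~+~+++~
~~~~++~v~
gen 28: ~~~~~++~~
~~~~~~~~~
~~~~++~~~
~~~+~~~~~
~~~+~+++~
~~~~++<+~
gen 29: ~~~~~++~~
~~~~~~~~~
~~~~++~~~
~~~+~~~~~
~~~+~+^+~
~~~~++++~
gen 30: ~~~~~++~~
~~~~~~~~~
~~~~++~~~
~~~+~~~~~
~~~+~<~+~
~~~~++++~
gen 31: ~~~~~++~~
~~~~~~~~~
~~~~++~~~
~~~+~~~~~
~~~+~~~+~
~~~~+v++~
gen 32: ~~~~~++~~
~~~~~~~~~
~~~~++~~~
~~~+~~~~~
~~~+~~~+~
~~~~+~>+~
gen 33: ~~~~~++~~
~~~~~~~~~
~~~~++~~~
~~~+~~~~~
~~~+~~^+~
~~~~+~~+~
gen 34: ~~~~~++~~
~~~~~~~~~
~~~~++~~~
~~~+~~~~~
~~~+~~+>~
~~~~+~~+~
gen 35: ~~~~~++~~
~~~~~~~~~
~~~~++~~~
~~~+~~~^~
~~~+~~+~~
~~~~+~~+~
gen 36: ~~~~~++~~
~~~~~~~~~
~~~~++~~~
~~~+~~~+>
~~~+~~+~~
~~~~+~~+~
gen 37: ~~~~~++~~
~~~~~~~~~
~~~~++~~~
~~~+~~~++
~~~+~~+~v
~~~~+~~+~
gen 38: ~~~~~++~~
~~~~~~~~~
~~~~++~~~
~~~+~~~++
~~~+~~+<+
~~~~+~~+~
gen 39: ~~~~~++~~
~~~~~~~~~
~~~~++~~~
~~~+~~~^+
~~~+~~+++
~~~~+~~+~
gen 40: ~~~~~++~~
~~~~~~~~~
~~~~++~~~
~~~+~~<~+
~~~+~~+++
~~~~+~~+~

3,6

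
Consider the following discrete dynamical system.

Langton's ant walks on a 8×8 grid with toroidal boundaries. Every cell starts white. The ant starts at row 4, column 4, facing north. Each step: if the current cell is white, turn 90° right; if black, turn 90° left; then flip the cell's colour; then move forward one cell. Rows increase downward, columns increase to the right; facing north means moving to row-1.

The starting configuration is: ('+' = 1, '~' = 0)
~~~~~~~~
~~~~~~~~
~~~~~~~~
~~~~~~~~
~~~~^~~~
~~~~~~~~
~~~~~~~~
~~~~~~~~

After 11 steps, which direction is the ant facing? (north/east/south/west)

0) ~~~~~~~~
~~~~~~~~
~~~~~~~~
~~~~~~~~
~~~~^~~~
~~~~~~~~
~~~~~~~~
~~~~~~~~
1) ~~~~~~~~
~~~~~~~~
~~~~~~~~
~~~~~~~~
~~~~+>~~
~~~~~~~~
~~~~~~~~
~~~~~~~~
2) ~~~~~~~~
~~~~~~~~
~~~~~~~~
~~~~~~~~
~~~~++~~
~~~~~v~~
~~~~~~~~
~~~~~~~~
3) ~~~~~~~~
~~~~~~~~
~~~~~~~~
~~~~~~~~
~~~~++~~
~~~~<+~~
~~~~~~~~
~~~~~~~~
4) ~~~~~~~~
~~~~~~~~
~~~~~~~~
~~~~~~~~
~~~~^+~~
~~~~++~~
~~~~~~~~
~~~~~~~~
5) ~~~~~~~~
~~~~~~~~
~~~~~~~~
~~~~~~~~
~~~<~+~~
~~~~++~~
~~~~~~~~
~~~~~~~~
6) ~~~~~~~~
~~~~~~~~
~~~~~~~~
~~~^~~~~
~~~+~+~~
~~~~++~~
~~~~~~~~
~~~~~~~~
7) ~~~~~~~~
~~~~~~~~
~~~~~~~~
~~~+>~~~
~~~+~+~~
~~~~++~~
~~~~~~~~
~~~~~~~~
8) ~~~~~~~~
~~~~~~~~
~~~~~~~~
~~~++~~~
~~~+v+~~
~~~~++~~
~~~~~~~~
~~~~~~~~
9) ~~~~~~~~
~~~~~~~~
~~~~~~~~
~~~++~~~
~~~<++~~
~~~~++~~
~~~~~~~~
~~~~~~~~
10) ~~~~~~~~
~~~~~~~~
~~~~~~~~
~~~++~~~
~~~~++~~
~~~v++~~
~~~~~~~~
~~~~~~~~
11) ~~~~~~~~
~~~~~~~~
~~~~~~~~
~~~++~~~
~~~~++~~
~~<+++~~
~~~~~~~~
~~~~~~~~

west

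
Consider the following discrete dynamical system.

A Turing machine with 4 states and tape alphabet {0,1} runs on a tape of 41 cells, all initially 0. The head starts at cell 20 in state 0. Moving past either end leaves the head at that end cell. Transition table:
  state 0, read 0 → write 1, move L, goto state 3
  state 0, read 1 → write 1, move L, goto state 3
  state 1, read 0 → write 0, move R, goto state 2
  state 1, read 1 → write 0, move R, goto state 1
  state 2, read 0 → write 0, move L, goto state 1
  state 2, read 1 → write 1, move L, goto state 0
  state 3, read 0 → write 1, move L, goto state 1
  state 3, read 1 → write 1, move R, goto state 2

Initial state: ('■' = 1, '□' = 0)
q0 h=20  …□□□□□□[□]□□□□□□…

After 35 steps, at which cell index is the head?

k=0  q0 h=20  …□□□□□□[□]□□□□□□…
k=1  q3 h=19  …□□□□□□[□]■□□□□□…
k=2  q1 h=18  …□□□□□□[□]■■□□□□…
k=3  q2 h=19  …□□□□□□[■]■□□□□□…
k=4  q0 h=18  …□□□□□□[□]■■□□□□…
k=5  q3 h=17  …□□□□□□[□]■■■□□□…
k=6  q1 h=16  …□□□□□□[□]■■■■□□…
k=7  q2 h=17  …□□□□□□[■]■■■□□□…
k=8  q0 h=16  …□□□□□□[□]■■■■□□…
k=9  q3 h=15  …□□□□□□[□]■■■■■□…
k=10  q1 h=14  …□□□□□□[□]■■■■■■…
k=11  q2 h=15  …□□□□□□[■]■■■■■□…
k=12  q0 h=14  …□□□□□□[□]■■■■■■…
k=13  q3 h=13  …□□□□□□[□]■■■■■■…
k=14  q1 h=12  …□□□□□□[□]■■■■■■…
k=15  q2 h=13  …□□□□□□[■]■■■■■■…
k=16  q0 h=12  …□□□□□□[□]■■■■■■…
k=17  q3 h=11  …□□□□□□[□]■■■■■■…
k=18  q1 h=10  …□□□□□□[□]■■■■■■…
k=19  q2 h=11  …□□□□□□[■]■■■■■■…
k=20  q0 h=10  …□□□□□□[□]■■■■■■…
k=21  q3 h= 9  …□□□□□□[□]■■■■■■…
k=22  q1 h= 8  …□□□□□□[□]■■■■■■…
k=23  q2 h= 9  …□□□□□□[■]■■■■■■…
k=24  q0 h= 8  …□□□□□□[□]■■■■■■…
k=25  q3 h= 7  …□□□□□□[□]■■■■■■…
k=26  q1 h= 6  |□□□□□□[□]■■■■■■…
k=27  q2 h= 7  …□□□□□□[■]■■■■■■…
k=28  q0 h= 6  |□□□□□□[□]■■■■■■…
k=29  q3 h= 5  |□□□□□[□]■■■■■■…
k=30  q1 h= 4  |□□□□[□]■■■■■■…
k=31  q2 h= 5  |□□□□□[■]■■■■■■…
k=32  q0 h= 4  |□□□□[□]■■■■■■…
k=33  q3 h= 3  |□□□[□]■■■■■■…
k=34  q1 h= 2  |□□[□]■■■■■■…
k=35  q2 h= 3  |□□□[■]■■■■■■…

3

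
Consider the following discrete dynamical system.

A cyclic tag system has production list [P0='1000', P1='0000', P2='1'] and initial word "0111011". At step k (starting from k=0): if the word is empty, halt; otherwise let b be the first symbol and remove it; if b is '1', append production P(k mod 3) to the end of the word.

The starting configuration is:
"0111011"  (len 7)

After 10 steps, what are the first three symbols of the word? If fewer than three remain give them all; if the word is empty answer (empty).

[0] "0111011"  (len 7)
[1] "111011"  (len 6)
[2] "110110000"  (len 9)
[3] "101100001"  (len 9)
[4] "011000011000"  (len 12)
[5] "11000011000"  (len 11)
[6] "10000110001"  (len 11)
[7] "00001100011000"  (len 14)
[8] "0001100011000"  (len 13)
[9] "001100011000"  (len 12)
[10] "01100011000"  (len 11)

011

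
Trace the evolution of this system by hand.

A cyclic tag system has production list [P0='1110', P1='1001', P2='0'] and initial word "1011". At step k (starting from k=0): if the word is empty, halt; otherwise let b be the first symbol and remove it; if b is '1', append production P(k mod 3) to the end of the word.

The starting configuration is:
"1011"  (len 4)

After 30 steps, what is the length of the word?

29

step 0: "1011"  (len 4)
step 1: "0111110"  (len 7)
step 2: "111110"  (len 6)
step 3: "111100"  (len 6)
step 4: "111001110"  (len 9)
step 5: "110011101001"  (len 12)
step 6: "100111010010"  (len 12)
step 7: "001110100101110"  (len 15)
step 8: "01110100101110"  (len 14)
step 9: "1110100101110"  (len 13)
step 10: "1101001011101110"  (len 16)
step 11: "1010010111011101001"  (len 19)
step 12: "0100101110111010010"  (len 19)
step 13: "100101110111010010"  (len 18)
step 14: "001011101110100101001"  (len 21)
step 15: "01011101110100101001"  (len 20)
step 16: "1011101110100101001"  (len 19)
step 17: "0111011101001010011001"  (len 22)
step 18: "111011101001010011001"  (len 21)
step 19: "110111010010100110011110"  (len 24)
step 20: "101110100101001100111101001"  (len 27)
step 21: "011101001010011001111010010"  (len 27)
step 22: "11101001010011001111010010"  (len 26)
step 23: "11010010100110011110100101001"  (len 29)
step 24: "10100101001100111101001010010"  (len 29)
step 25: "01001010011001111010010100101110"  (len 32)
step 26: "1001010011001111010010100101110"  (len 31)
step 27: "0010100110011110100101001011100"  (len 31)
step 28: "010100110011110100101001011100"  (len 30)
step 29: "10100110011110100101001011100"  (len 29)
step 30: "01001100111101001010010111000"  (len 29)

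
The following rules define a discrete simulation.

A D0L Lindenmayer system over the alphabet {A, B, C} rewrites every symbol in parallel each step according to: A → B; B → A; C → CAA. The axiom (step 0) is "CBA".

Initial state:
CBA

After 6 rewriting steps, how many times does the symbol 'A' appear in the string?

7

t=0: CBA
t=1: CAAAB
t=2: CAABBBA
t=3: CAABBAAAB
t=4: CAABBAABBBA
t=5: CAABBAABBAAAB
t=6: CAABBAABBAABBBA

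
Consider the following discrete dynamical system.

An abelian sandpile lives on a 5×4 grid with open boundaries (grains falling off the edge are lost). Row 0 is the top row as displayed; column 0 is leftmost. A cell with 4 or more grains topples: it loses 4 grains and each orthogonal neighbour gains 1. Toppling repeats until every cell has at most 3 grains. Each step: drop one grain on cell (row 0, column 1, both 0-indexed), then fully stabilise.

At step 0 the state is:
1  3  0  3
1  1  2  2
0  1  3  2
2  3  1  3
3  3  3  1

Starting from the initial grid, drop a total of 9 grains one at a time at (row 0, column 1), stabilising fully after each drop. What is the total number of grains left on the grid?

42

0) 1  3  0  3
1  1  2  2
0  1  3  2
2  3  1  3
3  3  3  1
1) 2  0  1  3
1  2  2  2
0  1  3  2
2  3  1  3
3  3  3  1
2) 2  1  1  3
1  2  2  2
0  1  3  2
2  3  1  3
3  3  3  1
3) 2  2  1  3
1  2  2  2
0  1  3  2
2  3  1  3
3  3  3  1
4) 2  3  1  3
1  2  2  2
0  1  3  2
2  3  1  3
3  3  3  1
5) 3  0  2  3
1  3  2  2
0  1  3  2
2  3  1  3
3  3  3  1
6) 3  1  2  3
1  3  2  2
0  1  3  2
2  3  1  3
3  3  3  1
7) 3  2  2  3
1  3  2  2
0  1  3  2
2  3  1  3
3  3  3  1
8) 3  3  2  3
1  3  2  2
0  1  3  2
2  3  1  3
3  3  3  1
9) 0  2  3  3
3  0  3  2
0  2  3  2
2  3  1  3
3  3  3  1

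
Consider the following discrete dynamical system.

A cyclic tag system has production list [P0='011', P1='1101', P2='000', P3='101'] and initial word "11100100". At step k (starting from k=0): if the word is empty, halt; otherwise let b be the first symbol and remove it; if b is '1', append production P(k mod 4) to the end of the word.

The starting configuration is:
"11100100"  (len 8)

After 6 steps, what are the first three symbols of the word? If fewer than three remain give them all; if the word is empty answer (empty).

000

step 0: "11100100"  (len 8)
step 1: "1100100011"  (len 10)
step 2: "1001000111101"  (len 13)
step 3: "001000111101000"  (len 15)
step 4: "01000111101000"  (len 14)
step 5: "1000111101000"  (len 13)
step 6: "0001111010001101"  (len 16)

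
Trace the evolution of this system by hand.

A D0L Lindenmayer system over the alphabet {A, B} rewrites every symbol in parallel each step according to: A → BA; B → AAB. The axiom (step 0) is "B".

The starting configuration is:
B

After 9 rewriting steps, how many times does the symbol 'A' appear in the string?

1970

gen 0: B
gen 1: AAB
gen 2: BABAAAB
gen 3: AABBAAABBABABAAAB
gen 4: BABAAABAABBABABAAABAABBAAABBAAABBABABAAAB
gen 5: AABBAAABBABABAAABBABAAABAABBAAABBAAABBABABAAABBABAAABAABBABABAAABAABBABABAAABAABBAAABBAAABBABABAAAB
gen 6: BABAAABAABBABABAAABAABBAAABBAAABBABABAAABAABBAAABBABABAAAB…BAAABBABAAABAABBABABAAABAABBABABAAABAABBAAABBAAABBABABAAAB  (len 239)
gen 7: AABBAAABBABABAAABBABAAABAABBAAABBAAABBABABAAABBABAAABAABBA…BAAABBABAAABAABBABABAAABAABBABABAAABAABBAAABBAAABBABABAAAB  (len 577)
gen 8: BABAAABAABBABABAAABAABBAAABBAAABBABABAAABAABBAAABBABABAAAB…BAAABBABAAABAABBABABAAABAABBABABAAABAABBAAABBAAABBABABAAAB  (len 1393)
gen 9: AABBAAABBABABAAABBABAAABAABBAAABBAAABBABABAAABBABAAABAABBA…BAAABBABAAABAABBABABAAABAABBABABAAABAABBAAABBAAABBABABAAAB  (len 3363)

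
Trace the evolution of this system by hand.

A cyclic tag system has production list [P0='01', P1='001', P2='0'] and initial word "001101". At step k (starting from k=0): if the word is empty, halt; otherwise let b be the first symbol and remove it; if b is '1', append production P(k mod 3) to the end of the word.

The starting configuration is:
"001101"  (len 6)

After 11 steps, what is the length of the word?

gen 0: "001101"  (len 6)
gen 1: "01101"  (len 5)
gen 2: "1101"  (len 4)
gen 3: "1010"  (len 4)
gen 4: "01001"  (len 5)
gen 5: "1001"  (len 4)
gen 6: "0010"  (len 4)
gen 7: "010"  (len 3)
gen 8: "10"  (len 2)
gen 9: "00"  (len 2)
gen 10: "0"  (len 1)
gen 11: (halted — word empty)

0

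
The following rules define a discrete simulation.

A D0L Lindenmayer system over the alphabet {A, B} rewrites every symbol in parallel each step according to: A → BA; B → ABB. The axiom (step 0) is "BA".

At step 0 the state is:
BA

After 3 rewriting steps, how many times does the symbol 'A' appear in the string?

13

k=0  BA
k=1  ABBBA
k=2  BAABBABBABBBA
k=3  ABBBABAABBABBBAABBABBBAABBABBABBBA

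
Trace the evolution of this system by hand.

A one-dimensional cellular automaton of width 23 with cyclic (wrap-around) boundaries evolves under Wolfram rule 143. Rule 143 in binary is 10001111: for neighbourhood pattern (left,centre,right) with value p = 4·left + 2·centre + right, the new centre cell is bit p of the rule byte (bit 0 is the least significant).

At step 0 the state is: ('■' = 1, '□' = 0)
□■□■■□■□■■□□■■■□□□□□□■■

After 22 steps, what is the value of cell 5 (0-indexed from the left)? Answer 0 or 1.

gen 0: □■□■■□■□■■□□■■■□□□□□□■■
gen 1: □■□■□□■□■□□■■■□□■■■■■■□
gen 2: ■■□■□■■□■□■■■□□■■■■■■□□
gen 3: ■□□■□■□□■□■■□□■■■■■■□□■
gen 4: □□■■□■□■■□■□□■■■■■■□□■■
gen 5: □■■□□■□■□□■□■■■■■■□□■■□
gen 6: ■■□□■■□■□■■□■■■■■□□■■□□
gen 7: ■□□■■□□■□■□□■■■■□□■■□□■
gen 8: □□■■□□■■□■□■■■■□□■■□□■■
gen 9: □■■□□■■□□■□■■■□□■■□□■■□
gen 10: ■■□□■■□□■■□■■□□■■□□■■□□
gen 11: ■□□■■□□■■□□■□□■■□□■■□□■
gen 12: □□■■□□■■□□■■□■■□□■■□□■■
gen 13: □■■□□■■□□■■□□■□□■■□□■■□
gen 14: ■■□□■■□□■■□□■■□■■□□■■□□
gen 15: ■□□■■□□■■□□■■□□■□□■■□□■
gen 16: □□■■□□■■□□■■□□■■□■■□□■■
gen 17: □■■□□■■□□■■□□■■□□■□□■■□
gen 18: ■■□□■■□□■■□□■■□□■■□■■□□
gen 19: ■□□■■□□■■□□■■□□■■□□■□□■
gen 20: □□■■□□■■□□■■□□■■□□■■□■■
gen 21: □■■□□■■□□■■□□■■□□■■□□■□
gen 22: ■■□□■■□□■■□□■■□□■■□□■■□

1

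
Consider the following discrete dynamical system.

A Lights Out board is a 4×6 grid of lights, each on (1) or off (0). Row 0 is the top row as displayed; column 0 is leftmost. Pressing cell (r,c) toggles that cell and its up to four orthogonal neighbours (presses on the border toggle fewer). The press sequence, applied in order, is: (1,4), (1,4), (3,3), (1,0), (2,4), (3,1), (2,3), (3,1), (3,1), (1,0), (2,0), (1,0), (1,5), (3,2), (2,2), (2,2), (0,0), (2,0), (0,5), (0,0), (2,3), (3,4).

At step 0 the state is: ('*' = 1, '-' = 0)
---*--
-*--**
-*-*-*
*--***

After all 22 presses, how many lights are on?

step 0: ---*--
-*--**
-*-*-*
*--***
step 1: ---**-
-*-*--
-*-***
*--***
step 2: ---*--
-*--**
-*-*-*
*--***
step 3: ---*--
-*--**
-*---*
*-*--*
step 4: *--*--
*---**
**---*
*-*--*
step 5: *--*--
*----*
**-**-
*-*-**
step 6: *--*--
*----*
*--**-
-*--**
step 7: *--*--
*--*-*
*-*---
-*-***
step 8: *--*--
*--*-*
***---
*-****
step 9: *--*--
*--*-*
*-*---
-*-***
step 10: ---*--
-*-*-*
--*---
-*-***
step 11: ---*--
**-*-*
***---
**-***
step 12: *--*--
---*-*
-**---
**-***
step 13: *--*-*
---**-
-**--*
**-***
step 14: *--*-*
---**-
-*---*
*-*-**
step 15: *--*-*
--***-
--**-*
*---**
step 16: *--*-*
---**-
-*---*
*-*-**
step 17: -*-*-*
*--**-
-*---*
*-*-**
step 18: -*-*-*
---**-
*----*
--*-**
step 19: -*-**-
---***
*----*
--*-**
step 20: *--**-
*--***
*----*
--*-**
step 21: *--**-
*---**
*-****
--****
step 22: *--**-
*---**
*-**-*
--*---

11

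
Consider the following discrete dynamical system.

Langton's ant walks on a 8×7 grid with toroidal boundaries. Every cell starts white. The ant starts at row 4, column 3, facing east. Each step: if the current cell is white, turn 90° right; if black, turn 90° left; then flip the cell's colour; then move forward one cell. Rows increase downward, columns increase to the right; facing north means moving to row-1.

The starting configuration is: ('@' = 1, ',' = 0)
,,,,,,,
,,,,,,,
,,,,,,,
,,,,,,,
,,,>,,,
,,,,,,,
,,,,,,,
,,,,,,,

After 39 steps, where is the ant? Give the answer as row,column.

k=0  ,,,,,,,
,,,,,,,
,,,,,,,
,,,,,,,
,,,>,,,
,,,,,,,
,,,,,,,
,,,,,,,
k=1  ,,,,,,,
,,,,,,,
,,,,,,,
,,,,,,,
,,,@,,,
,,,v,,,
,,,,,,,
,,,,,,,
k=2  ,,,,,,,
,,,,,,,
,,,,,,,
,,,,,,,
,,,@,,,
,,<@,,,
,,,,,,,
,,,,,,,
k=3  ,,,,,,,
,,,,,,,
,,,,,,,
,,,,,,,
,,^@,,,
,,@@,,,
,,,,,,,
,,,,,,,
k=4  ,,,,,,,
,,,,,,,
,,,,,,,
,,,,,,,
,,@>,,,
,,@@,,,
,,,,,,,
,,,,,,,
k=5  ,,,,,,,
,,,,,,,
,,,,,,,
,,,^,,,
,,@,,,,
,,@@,,,
,,,,,,,
,,,,,,,
k=6  ,,,,,,,
,,,,,,,
,,,,,,,
,,,@>,,
,,@,,,,
,,@@,,,
,,,,,,,
,,,,,,,
k=7  ,,,,,,,
,,,,,,,
,,,,,,,
,,,@@,,
,,@,v,,
,,@@,,,
,,,,,,,
,,,,,,,
k=8  ,,,,,,,
,,,,,,,
,,,,,,,
,,,@@,,
,,@<@,,
,,@@,,,
,,,,,,,
,,,,,,,
k=9  ,,,,,,,
,,,,,,,
,,,,,,,
,,,^@,,
,,@@@,,
,,@@,,,
,,,,,,,
,,,,,,,
k=10  ,,,,,,,
,,,,,,,
,,,,,,,
,,<,@,,
,,@@@,,
,,@@,,,
,,,,,,,
,,,,,,,
k=11  ,,,,,,,
,,,,,,,
,,^,,,,
,,@,@,,
,,@@@,,
,,@@,,,
,,,,,,,
,,,,,,,
k=12  ,,,,,,,
,,,,,,,
,,@>,,,
,,@,@,,
,,@@@,,
,,@@,,,
,,,,,,,
,,,,,,,
k=13  ,,,,,,,
,,,,,,,
,,@@,,,
,,@v@,,
,,@@@,,
,,@@,,,
,,,,,,,
,,,,,,,
k=14  ,,,,,,,
,,,,,,,
,,@@,,,
,,<@@,,
,,@@@,,
,,@@,,,
,,,,,,,
,,,,,,,
k=15  ,,,,,,,
,,,,,,,
,,@@,,,
,,,@@,,
,,v@@,,
,,@@,,,
,,,,,,,
,,,,,,,
k=16  ,,,,,,,
,,,,,,,
,,@@,,,
,,,@@,,
,,,>@,,
,,@@,,,
,,,,,,,
,,,,,,,
k=17  ,,,,,,,
,,,,,,,
,,@@,,,
,,,^@,,
,,,,@,,
,,@@,,,
,,,,,,,
,,,,,,,
k=18  ,,,,,,,
,,,,,,,
,,@@,,,
,,<,@,,
,,,,@,,
,,@@,,,
,,,,,,,
,,,,,,,
k=19  ,,,,,,,
,,,,,,,
,,^@,,,
,,@,@,,
,,,,@,,
,,@@,,,
,,,,,,,
,,,,,,,
k=20  ,,,,,,,
,,,,,,,
,<,@,,,
,,@,@,,
,,,,@,,
,,@@,,,
,,,,,,,
,,,,,,,
k=21  ,,,,,,,
,^,,,,,
,@,@,,,
,,@,@,,
,,,,@,,
,,@@,,,
,,,,,,,
,,,,,,,
k=22  ,,,,,,,
,@>,,,,
,@,@,,,
,,@,@,,
,,,,@,,
,,@@,,,
,,,,,,,
,,,,,,,
k=23  ,,,,,,,
,@@,,,,
,@v@,,,
,,@,@,,
,,,,@,,
,,@@,,,
,,,,,,,
,,,,,,,
k=24  ,,,,,,,
,@@,,,,
,<@@,,,
,,@,@,,
,,,,@,,
,,@@,,,
,,,,,,,
,,,,,,,
k=25  ,,,,,,,
,@@,,,,
,,@@,,,
,v@,@,,
,,,,@,,
,,@@,,,
,,,,,,,
,,,,,,,
k=26  ,,,,,,,
,@@,,,,
,,@@,,,
<@@,@,,
,,,,@,,
,,@@,,,
,,,,,,,
,,,,,,,
k=27  ,,,,,,,
,@@,,,,
^,@@,,,
@@@,@,,
,,,,@,,
,,@@,,,
,,,,,,,
,,,,,,,
k=28  ,,,,,,,
,@@,,,,
@>@@,,,
@@@,@,,
,,,,@,,
,,@@,,,
,,,,,,,
,,,,,,,
k=29  ,,,,,,,
,@@,,,,
@@@@,,,
@v@,@,,
,,,,@,,
,,@@,,,
,,,,,,,
,,,,,,,
k=30  ,,,,,,,
,@@,,,,
@@@@,,,
@,>,@,,
,,,,@,,
,,@@,,,
,,,,,,,
,,,,,,,
k=31  ,,,,,,,
,@@,,,,
@@^@,,,
@,,,@,,
,,,,@,,
,,@@,,,
,,,,,,,
,,,,,,,
k=32  ,,,,,,,
,@@,,,,
@<,@,,,
@,,,@,,
,,,,@,,
,,@@,,,
,,,,,,,
,,,,,,,
k=33  ,,,,,,,
,@@,,,,
@,,@,,,
@v,,@,,
,,,,@,,
,,@@,,,
,,,,,,,
,,,,,,,
k=34  ,,,,,,,
,@@,,,,
@,,@,,,
<@,,@,,
,,,,@,,
,,@@,,,
,,,,,,,
,,,,,,,
k=35  ,,,,,,,
,@@,,,,
@,,@,,,
,@,,@,,
v,,,@,,
,,@@,,,
,,,,,,,
,,,,,,,
k=36  ,,,,,,,
,@@,,,,
@,,@,,,
,@,,@,,
@,,,@,<
,,@@,,,
,,,,,,,
,,,,,,,
k=37  ,,,,,,,
,@@,,,,
@,,@,,,
,@,,@,^
@,,,@,@
,,@@,,,
,,,,,,,
,,,,,,,
k=38  ,,,,,,,
,@@,,,,
@,,@,,,
>@,,@,@
@,,,@,@
,,@@,,,
,,,,,,,
,,,,,,,
k=39  ,,,,,,,
,@@,,,,
@,,@,,,
@@,,@,@
v,,,@,@
,,@@,,,
,,,,,,,
,,,,,,,

4,0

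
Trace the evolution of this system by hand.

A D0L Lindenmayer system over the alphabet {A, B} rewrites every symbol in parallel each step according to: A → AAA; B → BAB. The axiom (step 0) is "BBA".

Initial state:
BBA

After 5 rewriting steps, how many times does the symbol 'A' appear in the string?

665

gen 0: BBA
gen 1: BABBABAAA
gen 2: BABAAABABBABAAABABAAAAAAAAA
gen 3: BABAAABABAAAAAAAAABABAAABABBABAAABABAAAAAAAAABABAAABABAAAAAAAAAAAAAAAAAAAAAAAAAAA
gen 4: BABAAABABAAAAAAAAABABAAABABAAAAAAAAAAAAAAAAAAAAAAAAAAABABA…AAAAAAAAAAAAAAAAAAAAAAAAAAAAAAAAAAAAAAAAAAAAAAAAAAAAAAAAAA  (len 243)
gen 5: BABAAABABAAAAAAAAABABAAABABAAAAAAAAAAAAAAAAAAAAAAAAAAABABA…AAAAAAAAAAAAAAAAAAAAAAAAAAAAAAAAAAAAAAAAAAAAAAAAAAAAAAAAAA  (len 729)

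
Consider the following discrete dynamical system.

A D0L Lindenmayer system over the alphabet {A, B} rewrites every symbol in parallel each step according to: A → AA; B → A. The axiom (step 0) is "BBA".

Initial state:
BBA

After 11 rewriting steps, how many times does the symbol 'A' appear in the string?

4096

t=0: BBA
t=1: AAAA
t=2: AAAAAAAA
t=3: AAAAAAAAAAAAAAAA
t=4: AAAAAAAAAAAAAAAAAAAAAAAAAAAAAAAA
t=5: AAAAAAAAAAAAAAAAAAAAAAAAAAAAAAAAAAAAAAAAAAAAAAAAAAAAAAAAAAAAAAAA
t=6: AAAAAAAAAAAAAAAAAAAAAAAAAAAAAAAAAAAAAAAAAAAAAAAAAAAAAAAAAA…AAAAAAAAAAAAAAAAAAAAAAAAAAAAAAAAAAAAAAAAAAAAAAAAAAAAAAAAAA  (len 128)
t=7: AAAAAAAAAAAAAAAAAAAAAAAAAAAAAAAAAAAAAAAAAAAAAAAAAAAAAAAAAA…AAAAAAAAAAAAAAAAAAAAAAAAAAAAAAAAAAAAAAAAAAAAAAAAAAAAAAAAAA  (len 256)
t=8: AAAAAAAAAAAAAAAAAAAAAAAAAAAAAAAAAAAAAAAAAAAAAAAAAAAAAAAAAA…AAAAAAAAAAAAAAAAAAAAAAAAAAAAAAAAAAAAAAAAAAAAAAAAAAAAAAAAAA  (len 512)
t=9: AAAAAAAAAAAAAAAAAAAAAAAAAAAAAAAAAAAAAAAAAAAAAAAAAAAAAAAAAA…AAAAAAAAAAAAAAAAAAAAAAAAAAAAAAAAAAAAAAAAAAAAAAAAAAAAAAAAAA  (len 1024)
t=10: AAAAAAAAAAAAAAAAAAAAAAAAAAAAAAAAAAAAAAAAAAAAAAAAAAAAAAAAAA…AAAAAAAAAAAAAAAAAAAAAAAAAAAAAAAAAAAAAAAAAAAAAAAAAAAAAAAAAA  (len 2048)
t=11: AAAAAAAAAAAAAAAAAAAAAAAAAAAAAAAAAAAAAAAAAAAAAAAAAAAAAAAAAA…AAAAAAAAAAAAAAAAAAAAAAAAAAAAAAAAAAAAAAAAAAAAAAAAAAAAAAAAAA  (len 4096)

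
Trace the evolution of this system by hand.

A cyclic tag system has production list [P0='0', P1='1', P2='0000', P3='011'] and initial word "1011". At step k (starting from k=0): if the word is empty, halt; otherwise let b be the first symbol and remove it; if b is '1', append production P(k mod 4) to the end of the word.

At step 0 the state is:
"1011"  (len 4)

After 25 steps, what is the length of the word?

2

step 0: "1011"  (len 4)
step 1: "0110"  (len 4)
step 2: "110"  (len 3)
step 3: "100000"  (len 6)
step 4: "00000011"  (len 8)
step 5: "0000011"  (len 7)
step 6: "000011"  (len 6)
step 7: "00011"  (len 5)
step 8: "0011"  (len 4)
step 9: "011"  (len 3)
step 10: "11"  (len 2)
step 11: "10000"  (len 5)
step 12: "0000011"  (len 7)
step 13: "000011"  (len 6)
step 14: "00011"  (len 5)
step 15: "0011"  (len 4)
step 16: "011"  (len 3)
step 17: "11"  (len 2)
step 18: "11"  (len 2)
step 19: "10000"  (len 5)
step 20: "0000011"  (len 7)
step 21: "000011"  (len 6)
step 22: "00011"  (len 5)
step 23: "0011"  (len 4)
step 24: "011"  (len 3)
step 25: "11"  (len 2)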